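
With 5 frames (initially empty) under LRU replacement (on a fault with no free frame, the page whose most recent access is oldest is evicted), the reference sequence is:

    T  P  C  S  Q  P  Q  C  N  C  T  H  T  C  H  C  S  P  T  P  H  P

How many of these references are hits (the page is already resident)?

T -> miss, frames (T)
P -> miss, frames (T P)
C -> miss, frames (T P C)
S -> miss, frames (T P C S)
Q -> miss, frames (T P C S Q)
P -> hit
Q -> hit
C -> hit
N -> miss, evict T, frames (S P Q C N)
C -> hit
T -> miss, evict S, frames (P Q N C T)
H -> miss, evict P, frames (Q N C T H)
T -> hit
C -> hit
H -> hit
C -> hit
S -> miss, evict Q, frames (N T H C S)
P -> miss, evict N, frames (T H C S P)
T -> hit
P -> hit
H -> hit
P -> hit
Hits: 12.

12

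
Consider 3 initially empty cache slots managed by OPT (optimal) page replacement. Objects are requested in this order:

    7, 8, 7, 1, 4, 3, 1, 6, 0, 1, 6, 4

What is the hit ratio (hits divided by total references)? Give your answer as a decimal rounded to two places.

7: fault, frames [7]
8: fault, frames [7, 8]
7: hit
1: fault, frames [7, 8, 1]
4: fault, evict 8, frames [7, 1, 4]
3: fault, evict 7, frames [1, 4, 3]
1: hit
6: fault, evict 3, frames [1, 4, 6]
0: fault, evict 4, frames [1, 6, 0]
1: hit
6: hit
4: fault, evict 0, frames [1, 6, 4]
Hits: 4 of 12 references → 4/12 = 0.3333.

0.33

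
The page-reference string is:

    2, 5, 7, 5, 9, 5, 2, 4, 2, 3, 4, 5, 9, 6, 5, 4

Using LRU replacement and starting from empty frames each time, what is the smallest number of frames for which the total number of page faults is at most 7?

5

f=1: 16 faults
f=2: 13 faults
f=3: 11 faults
f=4: 8 faults
f=5: 7 faults
f=6: 7 faults
f=7: 7 faults
Smallest f with faults ≤ 7 is 5.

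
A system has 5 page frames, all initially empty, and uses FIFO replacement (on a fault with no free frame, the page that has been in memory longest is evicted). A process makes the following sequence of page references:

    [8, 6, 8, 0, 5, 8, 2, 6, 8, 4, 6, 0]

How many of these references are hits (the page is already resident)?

8: miss, frames {8}
6: miss, frames {8,6}
8: hit
0: miss, frames {8,6,0}
5: miss, frames {8,6,0,5}
8: hit
2: miss, frames {8,6,0,5,2}
6: hit
8: hit
4: miss, evict 8, frames {6,0,5,2,4}
6: hit
0: hit
Hits: 6.

6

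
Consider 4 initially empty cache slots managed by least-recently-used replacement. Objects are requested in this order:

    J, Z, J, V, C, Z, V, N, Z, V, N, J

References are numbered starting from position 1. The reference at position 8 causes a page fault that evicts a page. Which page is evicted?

J

pos 1: J -> miss, frames [J]
pos 2: Z -> miss, frames [J, Z]
pos 3: J -> hit
pos 4: V -> miss, frames [Z, J, V]
pos 5: C -> miss, frames [Z, J, V, C]
pos 6: Z -> hit
pos 7: V -> hit
pos 8: N -> miss, evict J, frames [C, Z, V, N]
At position 8, page J is evicted.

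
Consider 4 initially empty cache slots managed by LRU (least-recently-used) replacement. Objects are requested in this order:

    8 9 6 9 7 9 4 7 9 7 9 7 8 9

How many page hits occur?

8

8 → fault, frames [8]
9 → fault, frames [8, 9]
6 → fault, frames [8, 9, 6]
9 → hit
7 → fault, frames [8, 6, 9, 7]
9 → hit
4 → fault, evict 8, frames [6, 7, 9, 4]
7 → hit
9 → hit
7 → hit
9 → hit
7 → hit
8 → fault, evict 6, frames [4, 9, 7, 8]
9 → hit
Hits: 8.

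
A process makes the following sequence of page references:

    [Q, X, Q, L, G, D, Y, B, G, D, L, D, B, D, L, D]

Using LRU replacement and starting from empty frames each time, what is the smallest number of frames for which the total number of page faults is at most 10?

f=1: 16 faults
f=2: 12 faults
f=3: 11 faults
f=4: 8 faults
f=5: 7 faults
f=6: 7 faults
f=7: 7 faults
Smallest f with faults ≤ 10 is 4.

4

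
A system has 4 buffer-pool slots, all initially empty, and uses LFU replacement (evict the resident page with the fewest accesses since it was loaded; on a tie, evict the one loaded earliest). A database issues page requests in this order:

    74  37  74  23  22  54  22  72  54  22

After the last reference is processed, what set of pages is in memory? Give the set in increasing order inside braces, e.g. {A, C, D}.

74: fault, frames {74}
37: fault, frames {74,37}
74: hit
23: fault, frames {74,37,23}
22: fault, frames {74,37,23,22}
54: fault, evict 37, frames {74,23,22,54}
22: hit
72: fault, evict 23, frames {74,22,54,72}
54: hit
22: hit

{22, 54, 72, 74}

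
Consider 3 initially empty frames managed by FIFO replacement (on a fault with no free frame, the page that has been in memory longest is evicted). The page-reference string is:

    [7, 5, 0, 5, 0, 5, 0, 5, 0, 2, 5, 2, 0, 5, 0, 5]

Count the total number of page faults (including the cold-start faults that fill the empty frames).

7 → miss, frames [7]
5 → miss, frames [7, 5]
0 → miss, frames [7, 5, 0]
5 → hit
0 → hit
5 → hit
0 → hit
5 → hit
0 → hit
2 → miss, evict 7, frames [5, 0, 2]
5 → hit
2 → hit
0 → hit
5 → hit
0 → hit
5 → hit
Page faults: 4.

4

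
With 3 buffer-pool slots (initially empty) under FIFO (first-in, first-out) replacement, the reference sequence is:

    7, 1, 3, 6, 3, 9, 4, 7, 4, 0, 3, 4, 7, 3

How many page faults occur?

11

7 → fault, frames (7)
1 → fault, frames (7 1)
3 → fault, frames (7 1 3)
6 → fault, evict 7, frames (1 3 6)
3 → hit
9 → fault, evict 1, frames (3 6 9)
4 → fault, evict 3, frames (6 9 4)
7 → fault, evict 6, frames (9 4 7)
4 → hit
0 → fault, evict 9, frames (4 7 0)
3 → fault, evict 4, frames (7 0 3)
4 → fault, evict 7, frames (0 3 4)
7 → fault, evict 0, frames (3 4 7)
3 → hit
Page faults: 11.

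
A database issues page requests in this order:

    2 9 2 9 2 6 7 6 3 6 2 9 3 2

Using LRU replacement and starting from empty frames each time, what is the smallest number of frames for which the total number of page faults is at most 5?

5

f=1: 14 faults
f=2: 9 faults
f=3: 8 faults
f=4: 6 faults
f=5: 5 faults
Smallest f with faults ≤ 5 is 5.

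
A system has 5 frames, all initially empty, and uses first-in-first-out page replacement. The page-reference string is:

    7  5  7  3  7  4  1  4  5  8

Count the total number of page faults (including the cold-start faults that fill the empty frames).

7: fault, frames [7]
5: fault, frames [7, 5]
7: hit
3: fault, frames [7, 5, 3]
7: hit
4: fault, frames [7, 5, 3, 4]
1: fault, frames [7, 5, 3, 4, 1]
4: hit
5: hit
8: fault, evict 7, frames [5, 3, 4, 1, 8]
Page faults: 6.

6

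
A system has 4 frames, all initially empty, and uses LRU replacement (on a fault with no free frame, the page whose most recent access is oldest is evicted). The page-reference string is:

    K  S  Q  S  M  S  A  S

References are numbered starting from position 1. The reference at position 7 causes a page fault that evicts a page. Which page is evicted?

K

pos 1: K: fault, frames [K]
pos 2: S: fault, frames [K, S]
pos 3: Q: fault, frames [K, S, Q]
pos 4: S: hit
pos 5: M: fault, frames [K, Q, S, M]
pos 6: S: hit
pos 7: A: fault, evict K, frames [Q, M, S, A]
At position 7, page K is evicted.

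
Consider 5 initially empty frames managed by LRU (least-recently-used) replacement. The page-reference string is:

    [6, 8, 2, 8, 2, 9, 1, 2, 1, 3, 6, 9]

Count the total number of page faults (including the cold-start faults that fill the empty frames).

6 -> miss, frames (6)
8 -> miss, frames (6 8)
2 -> miss, frames (6 8 2)
8 -> hit
2 -> hit
9 -> miss, frames (6 8 2 9)
1 -> miss, frames (6 8 2 9 1)
2 -> hit
1 -> hit
3 -> miss, evict 6, frames (8 9 2 1 3)
6 -> miss, evict 8, frames (9 2 1 3 6)
9 -> hit
Page faults: 7.

7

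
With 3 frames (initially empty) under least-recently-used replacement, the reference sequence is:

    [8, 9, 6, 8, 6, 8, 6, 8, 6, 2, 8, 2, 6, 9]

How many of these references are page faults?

5

8 → fault, frames [8]
9 → fault, frames [8, 9]
6 → fault, frames [8, 9, 6]
8 → hit
6 → hit
8 → hit
6 → hit
8 → hit
6 → hit
2 → fault, evict 9, frames [8, 6, 2]
8 → hit
2 → hit
6 → hit
9 → fault, evict 8, frames [2, 6, 9]
Page faults: 5.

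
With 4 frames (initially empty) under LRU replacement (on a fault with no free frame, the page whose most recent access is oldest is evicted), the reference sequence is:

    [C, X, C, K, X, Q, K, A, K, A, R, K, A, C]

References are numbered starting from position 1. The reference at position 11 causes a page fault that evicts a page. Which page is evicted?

X

pos 1: C: miss, frames {C}
pos 2: X: miss, frames {C,X}
pos 3: C: hit
pos 4: K: miss, frames {X,C,K}
pos 5: X: hit
pos 6: Q: miss, frames {C,K,X,Q}
pos 7: K: hit
pos 8: A: miss, evict C, frames {X,Q,K,A}
pos 9: K: hit
pos 10: A: hit
pos 11: R: miss, evict X, frames {Q,K,A,R}
At position 11, page X is evicted.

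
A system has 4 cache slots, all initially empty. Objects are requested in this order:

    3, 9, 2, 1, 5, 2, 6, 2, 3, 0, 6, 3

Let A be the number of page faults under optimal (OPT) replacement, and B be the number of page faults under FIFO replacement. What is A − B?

Under OPT: F F F F F . F . . F . . → 7 faults.
Under FIFO: F F F F F . F . F F . . → 8 faults.
A − B = 7 − 8 = -1.

-1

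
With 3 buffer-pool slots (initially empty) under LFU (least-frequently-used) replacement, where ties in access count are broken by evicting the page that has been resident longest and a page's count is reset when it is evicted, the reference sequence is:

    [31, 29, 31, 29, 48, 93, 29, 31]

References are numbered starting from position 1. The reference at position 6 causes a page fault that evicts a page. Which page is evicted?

48

pos 1: 31 → miss, frames (31)
pos 2: 29 → miss, frames (31 29)
pos 3: 31 → hit
pos 4: 29 → hit
pos 5: 48 → miss, frames (31 29 48)
pos 6: 93 → miss, evict 48, frames (31 29 93)
At position 6, page 48 is evicted.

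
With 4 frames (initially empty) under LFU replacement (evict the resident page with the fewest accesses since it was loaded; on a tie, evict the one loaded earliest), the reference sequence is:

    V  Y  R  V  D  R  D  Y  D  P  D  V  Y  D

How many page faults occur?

V: fault, frames [V]
Y: fault, frames [V, Y]
R: fault, frames [V, Y, R]
V: hit
D: fault, frames [V, Y, R, D]
R: hit
D: hit
Y: hit
D: hit
P: fault, evict V, frames [Y, R, D, P]
D: hit
V: fault, evict P, frames [Y, R, D, V]
Y: hit
D: hit
Page faults: 6.

6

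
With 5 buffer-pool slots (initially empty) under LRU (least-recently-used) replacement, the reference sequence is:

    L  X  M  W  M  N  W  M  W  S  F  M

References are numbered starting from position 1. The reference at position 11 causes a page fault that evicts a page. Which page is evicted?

pos 1: L -> miss, frames [L]
pos 2: X -> miss, frames [L, X]
pos 3: M -> miss, frames [L, X, M]
pos 4: W -> miss, frames [L, X, M, W]
pos 5: M -> hit
pos 6: N -> miss, frames [L, X, W, M, N]
pos 7: W -> hit
pos 8: M -> hit
pos 9: W -> hit
pos 10: S -> miss, evict L, frames [X, N, M, W, S]
pos 11: F -> miss, evict X, frames [N, M, W, S, F]
At position 11, page X is evicted.

X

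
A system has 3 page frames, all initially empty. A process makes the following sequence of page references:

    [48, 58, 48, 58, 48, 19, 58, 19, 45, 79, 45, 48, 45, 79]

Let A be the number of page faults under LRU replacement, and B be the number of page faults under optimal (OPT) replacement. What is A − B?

1

Under LRU: F F . . . F . . F F . F . . → 6 faults.
Under OPT: F F . . . F . . F F . . . . → 5 faults.
A − B = 6 − 5 = 1.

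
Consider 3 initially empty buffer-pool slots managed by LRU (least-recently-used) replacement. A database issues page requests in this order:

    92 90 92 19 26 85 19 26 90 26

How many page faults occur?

92 -> fault, frames (92)
90 -> fault, frames (92 90)
92 -> hit
19 -> fault, frames (90 92 19)
26 -> fault, evict 90, frames (92 19 26)
85 -> fault, evict 92, frames (19 26 85)
19 -> hit
26 -> hit
90 -> fault, evict 85, frames (19 26 90)
26 -> hit
Page faults: 6.

6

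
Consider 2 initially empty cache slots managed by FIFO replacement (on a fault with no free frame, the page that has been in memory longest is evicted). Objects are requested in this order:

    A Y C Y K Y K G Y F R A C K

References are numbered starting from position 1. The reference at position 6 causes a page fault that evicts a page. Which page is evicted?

pos 1: A: fault, frames (A)
pos 2: Y: fault, frames (A Y)
pos 3: C: fault, evict A, frames (Y C)
pos 4: Y: hit
pos 5: K: fault, evict Y, frames (C K)
pos 6: Y: fault, evict C, frames (K Y)
At position 6, page C is evicted.

C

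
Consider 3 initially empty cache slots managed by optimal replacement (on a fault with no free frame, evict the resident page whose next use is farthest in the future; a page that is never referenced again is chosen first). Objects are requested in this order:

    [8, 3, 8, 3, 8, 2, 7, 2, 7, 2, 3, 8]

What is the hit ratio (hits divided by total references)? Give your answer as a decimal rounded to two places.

8 -> miss, frames {8}
3 -> miss, frames {8,3}
8 -> hit
3 -> hit
8 -> hit
2 -> miss, frames {8,3,2}
7 -> miss, evict 8, frames {3,2,7}
2 -> hit
7 -> hit
2 -> hit
3 -> hit
8 -> miss, evict 7, frames {3,2,8}
Hits: 7 of 12 references → 7/12 = 0.5833.

0.58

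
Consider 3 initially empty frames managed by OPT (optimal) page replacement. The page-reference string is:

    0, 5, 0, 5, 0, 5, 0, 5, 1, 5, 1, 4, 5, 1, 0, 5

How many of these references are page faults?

0 → miss, frames {0}
5 → miss, frames {0,5}
0 → hit
5 → hit
0 → hit
5 → hit
0 → hit
5 → hit
1 → miss, frames {0,5,1}
5 → hit
1 → hit
4 → miss, evict 0, frames {5,1,4}
5 → hit
1 → hit
0 → miss, evict 4, frames {5,1,0}
5 → hit
Page faults: 5.

5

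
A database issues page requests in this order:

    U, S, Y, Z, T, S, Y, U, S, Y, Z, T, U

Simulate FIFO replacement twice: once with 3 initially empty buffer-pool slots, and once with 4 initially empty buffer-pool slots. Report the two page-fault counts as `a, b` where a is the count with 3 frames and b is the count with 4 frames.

3 frames: F F F F F F F F . . F F . → 10 faults.
4 frames: F F F F F . . F F F F F F → 11 faults.
11 > 10: adding a frame increased faults — Belady's anomaly.

10, 11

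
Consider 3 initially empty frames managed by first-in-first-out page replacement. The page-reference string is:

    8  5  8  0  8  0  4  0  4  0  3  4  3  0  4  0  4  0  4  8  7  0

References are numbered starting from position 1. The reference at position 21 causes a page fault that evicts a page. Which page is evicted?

pos 1: 8 -> miss, frames (8)
pos 2: 5 -> miss, frames (8 5)
pos 3: 8 -> hit
pos 4: 0 -> miss, frames (8 5 0)
pos 5: 8 -> hit
pos 6: 0 -> hit
pos 7: 4 -> miss, evict 8, frames (5 0 4)
pos 8: 0 -> hit
pos 9: 4 -> hit
pos 10: 0 -> hit
pos 11: 3 -> miss, evict 5, frames (0 4 3)
pos 12: 4 -> hit
pos 13: 3 -> hit
pos 14: 0 -> hit
pos 15: 4 -> hit
pos 16: 0 -> hit
pos 17: 4 -> hit
pos 18: 0 -> hit
pos 19: 4 -> hit
pos 20: 8 -> miss, evict 0, frames (4 3 8)
pos 21: 7 -> miss, evict 4, frames (3 8 7)
At position 21, page 4 is evicted.

4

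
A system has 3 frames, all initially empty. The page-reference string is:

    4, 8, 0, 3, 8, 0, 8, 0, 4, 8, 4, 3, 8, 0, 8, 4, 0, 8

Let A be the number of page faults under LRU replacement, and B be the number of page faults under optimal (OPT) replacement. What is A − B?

Under LRU: F F F F . . . . F . . F . F . F . . → 8 faults.
Under OPT: F F F F . . . . F . . . . F . . . . → 6 faults.
A − B = 8 − 6 = 2.

2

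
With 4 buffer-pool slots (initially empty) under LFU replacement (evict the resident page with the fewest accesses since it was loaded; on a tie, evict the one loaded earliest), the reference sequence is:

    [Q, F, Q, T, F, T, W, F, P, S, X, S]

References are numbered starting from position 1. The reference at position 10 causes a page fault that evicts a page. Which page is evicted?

P

pos 1: Q -> miss, frames (Q)
pos 2: F -> miss, frames (Q F)
pos 3: Q -> hit
pos 4: T -> miss, frames (Q F T)
pos 5: F -> hit
pos 6: T -> hit
pos 7: W -> miss, frames (Q F T W)
pos 8: F -> hit
pos 9: P -> miss, evict W, frames (Q F T P)
pos 10: S -> miss, evict P, frames (Q F T S)
At position 10, page P is evicted.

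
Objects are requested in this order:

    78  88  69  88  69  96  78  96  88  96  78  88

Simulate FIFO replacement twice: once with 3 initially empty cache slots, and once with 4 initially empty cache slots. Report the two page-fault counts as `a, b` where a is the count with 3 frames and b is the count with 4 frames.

3 frames: F F F . . F F . F . . . → 6 faults.
4 frames: F F F . . F . . . . . . → 4 faults.
4 < 6: adding a frame reduced faults, as is typical.

6, 4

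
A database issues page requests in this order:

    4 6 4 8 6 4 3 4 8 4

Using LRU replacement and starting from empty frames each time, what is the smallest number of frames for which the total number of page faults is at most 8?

2

f=1: 10 faults
f=2: 7 faults
f=3: 5 faults
f=4: 4 faults
Smallest f with faults ≤ 8 is 2.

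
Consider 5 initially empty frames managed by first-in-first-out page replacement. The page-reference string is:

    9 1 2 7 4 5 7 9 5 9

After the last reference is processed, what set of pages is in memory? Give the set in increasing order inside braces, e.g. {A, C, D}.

{2, 4, 5, 7, 9}

9 -> miss, frames [9]
1 -> miss, frames [9, 1]
2 -> miss, frames [9, 1, 2]
7 -> miss, frames [9, 1, 2, 7]
4 -> miss, frames [9, 1, 2, 7, 4]
5 -> miss, evict 9, frames [1, 2, 7, 4, 5]
7 -> hit
9 -> miss, evict 1, frames [2, 7, 4, 5, 9]
5 -> hit
9 -> hit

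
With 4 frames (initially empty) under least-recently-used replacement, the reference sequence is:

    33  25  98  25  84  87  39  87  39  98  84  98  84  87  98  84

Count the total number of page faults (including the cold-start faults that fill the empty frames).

7

33: miss, frames [33]
25: miss, frames [33, 25]
98: miss, frames [33, 25, 98]
25: hit
84: miss, frames [33, 98, 25, 84]
87: miss, evict 33, frames [98, 25, 84, 87]
39: miss, evict 98, frames [25, 84, 87, 39]
87: hit
39: hit
98: miss, evict 25, frames [84, 87, 39, 98]
84: hit
98: hit
84: hit
87: hit
98: hit
84: hit
Page faults: 7.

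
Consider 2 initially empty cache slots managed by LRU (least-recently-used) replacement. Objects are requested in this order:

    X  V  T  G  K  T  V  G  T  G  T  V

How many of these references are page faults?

10

X: miss, frames [X]
V: miss, frames [X, V]
T: miss, evict X, frames [V, T]
G: miss, evict V, frames [T, G]
K: miss, evict T, frames [G, K]
T: miss, evict G, frames [K, T]
V: miss, evict K, frames [T, V]
G: miss, evict T, frames [V, G]
T: miss, evict V, frames [G, T]
G: hit
T: hit
V: miss, evict G, frames [T, V]
Page faults: 10.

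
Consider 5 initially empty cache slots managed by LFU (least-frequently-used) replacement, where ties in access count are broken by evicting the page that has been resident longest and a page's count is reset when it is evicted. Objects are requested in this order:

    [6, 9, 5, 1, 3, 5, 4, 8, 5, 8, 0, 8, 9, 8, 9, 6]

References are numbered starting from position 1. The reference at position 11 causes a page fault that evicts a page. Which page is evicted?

1

pos 1: 6 -> miss, frames [6]
pos 2: 9 -> miss, frames [6, 9]
pos 3: 5 -> miss, frames [6, 9, 5]
pos 4: 1 -> miss, frames [6, 9, 5, 1]
pos 5: 3 -> miss, frames [6, 9, 5, 1, 3]
pos 6: 5 -> hit
pos 7: 4 -> miss, evict 6, frames [9, 5, 1, 3, 4]
pos 8: 8 -> miss, evict 9, frames [5, 1, 3, 4, 8]
pos 9: 5 -> hit
pos 10: 8 -> hit
pos 11: 0 -> miss, evict 1, frames [5, 3, 4, 8, 0]
At position 11, page 1 is evicted.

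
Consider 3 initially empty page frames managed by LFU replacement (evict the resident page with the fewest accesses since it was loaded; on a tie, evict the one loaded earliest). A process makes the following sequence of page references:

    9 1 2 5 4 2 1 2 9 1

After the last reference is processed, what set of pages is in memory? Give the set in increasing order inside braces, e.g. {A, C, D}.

{1, 2, 9}

9 -> fault, frames {9}
1 -> fault, frames {9,1}
2 -> fault, frames {9,1,2}
5 -> fault, evict 9, frames {1,2,5}
4 -> fault, evict 1, frames {2,5,4}
2 -> hit
1 -> fault, evict 5, frames {2,4,1}
2 -> hit
9 -> fault, evict 4, frames {2,1,9}
1 -> hit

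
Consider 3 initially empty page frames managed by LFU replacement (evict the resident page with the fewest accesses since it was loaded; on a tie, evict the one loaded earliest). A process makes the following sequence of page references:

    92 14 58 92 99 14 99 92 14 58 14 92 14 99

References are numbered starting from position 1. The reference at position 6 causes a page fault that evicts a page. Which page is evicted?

pos 1: 92 → miss, frames [92]
pos 2: 14 → miss, frames [92, 14]
pos 3: 58 → miss, frames [92, 14, 58]
pos 4: 92 → hit
pos 5: 99 → miss, evict 14, frames [92, 58, 99]
pos 6: 14 → miss, evict 58, frames [92, 99, 14]
At position 6, page 58 is evicted.

58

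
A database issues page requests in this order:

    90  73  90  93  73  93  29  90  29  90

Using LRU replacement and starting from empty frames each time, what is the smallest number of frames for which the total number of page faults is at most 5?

3

f=1: 10 faults
f=2: 6 faults
f=3: 5 faults
f=4: 4 faults
Smallest f with faults ≤ 5 is 3.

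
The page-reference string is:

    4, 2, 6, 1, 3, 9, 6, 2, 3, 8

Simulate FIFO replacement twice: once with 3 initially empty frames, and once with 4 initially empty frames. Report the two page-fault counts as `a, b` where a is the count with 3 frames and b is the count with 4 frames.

3 frames: F F F F F F F F F F → 10 faults.
4 frames: F F F F F F . F . F → 8 faults.
8 < 10: adding a frame reduced faults, as is typical.

10, 8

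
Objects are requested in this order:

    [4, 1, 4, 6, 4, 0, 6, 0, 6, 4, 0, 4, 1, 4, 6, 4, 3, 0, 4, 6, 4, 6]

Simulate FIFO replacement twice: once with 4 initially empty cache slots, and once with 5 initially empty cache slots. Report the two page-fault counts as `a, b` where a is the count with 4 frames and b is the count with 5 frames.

6, 5

4 frames: F F . F . F . . . . . . . . . . F . F . . . → 6 faults.
5 frames: F F . F . F . . . . . . . . . . F . . . . . → 5 faults.
5 < 6: adding a frame reduced faults, as is typical.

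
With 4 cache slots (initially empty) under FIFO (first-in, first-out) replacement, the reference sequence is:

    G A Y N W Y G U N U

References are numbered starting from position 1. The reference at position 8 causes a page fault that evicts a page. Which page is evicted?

Y

pos 1: G: fault, frames (G)
pos 2: A: fault, frames (G A)
pos 3: Y: fault, frames (G A Y)
pos 4: N: fault, frames (G A Y N)
pos 5: W: fault, evict G, frames (A Y N W)
pos 6: Y: hit
pos 7: G: fault, evict A, frames (Y N W G)
pos 8: U: fault, evict Y, frames (N W G U)
At position 8, page Y is evicted.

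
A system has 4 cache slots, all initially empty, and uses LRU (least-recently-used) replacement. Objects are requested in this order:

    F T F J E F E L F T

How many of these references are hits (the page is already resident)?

F → miss, frames (F)
T → miss, frames (F T)
F → hit
J → miss, frames (T F J)
E → miss, frames (T F J E)
F → hit
E → hit
L → miss, evict T, frames (J F E L)
F → hit
T → miss, evict J, frames (E L F T)
Hits: 4.

4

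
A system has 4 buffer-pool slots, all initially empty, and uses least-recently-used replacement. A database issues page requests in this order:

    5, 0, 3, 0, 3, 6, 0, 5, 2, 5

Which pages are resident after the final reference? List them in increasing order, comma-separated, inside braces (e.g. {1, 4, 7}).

{0, 2, 5, 6}

5 -> miss, frames [5]
0 -> miss, frames [5, 0]
3 -> miss, frames [5, 0, 3]
0 -> hit
3 -> hit
6 -> miss, frames [5, 0, 3, 6]
0 -> hit
5 -> hit
2 -> miss, evict 3, frames [6, 0, 5, 2]
5 -> hit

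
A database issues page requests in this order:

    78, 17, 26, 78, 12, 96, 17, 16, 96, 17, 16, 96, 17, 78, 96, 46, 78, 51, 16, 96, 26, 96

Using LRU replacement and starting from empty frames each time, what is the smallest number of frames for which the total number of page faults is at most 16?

3

f=1: 22 faults
f=2: 21 faults
f=3: 13 faults
f=4: 13 faults
f=5: 10 faults
f=6: 9 faults
f=7: 9 faults
f=8: 8 faults
Smallest f with faults ≤ 16 is 3.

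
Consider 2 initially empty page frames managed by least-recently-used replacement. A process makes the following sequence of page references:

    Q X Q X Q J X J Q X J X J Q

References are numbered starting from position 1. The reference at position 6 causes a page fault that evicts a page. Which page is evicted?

X

pos 1: Q -> fault, frames [Q]
pos 2: X -> fault, frames [Q, X]
pos 3: Q -> hit
pos 4: X -> hit
pos 5: Q -> hit
pos 6: J -> fault, evict X, frames [Q, J]
At position 6, page X is evicted.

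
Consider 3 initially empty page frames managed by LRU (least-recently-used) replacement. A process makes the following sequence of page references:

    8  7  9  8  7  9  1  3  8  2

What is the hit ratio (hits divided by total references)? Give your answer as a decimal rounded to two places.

8 → fault, frames [8]
7 → fault, frames [8, 7]
9 → fault, frames [8, 7, 9]
8 → hit
7 → hit
9 → hit
1 → fault, evict 8, frames [7, 9, 1]
3 → fault, evict 7, frames [9, 1, 3]
8 → fault, evict 9, frames [1, 3, 8]
2 → fault, evict 1, frames [3, 8, 2]
Hits: 3 of 10 references → 3/10 = 0.3000.

0.30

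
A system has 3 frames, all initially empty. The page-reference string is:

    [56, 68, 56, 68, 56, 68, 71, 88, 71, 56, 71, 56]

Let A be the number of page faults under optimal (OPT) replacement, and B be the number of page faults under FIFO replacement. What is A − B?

-1

Under OPT: F F . . . . F F . . . . → 4 faults.
Under FIFO: F F . . . . F F . F . . → 5 faults.
A − B = 4 − 5 = -1.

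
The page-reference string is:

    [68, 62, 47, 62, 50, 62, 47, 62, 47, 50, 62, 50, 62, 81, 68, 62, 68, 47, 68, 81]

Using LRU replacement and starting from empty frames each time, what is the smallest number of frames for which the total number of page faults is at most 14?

f=1: 20 faults
f=2: 12 faults
f=3: 8 faults
f=4: 7 faults
f=5: 5 faults
Smallest f with faults ≤ 14 is 2.

2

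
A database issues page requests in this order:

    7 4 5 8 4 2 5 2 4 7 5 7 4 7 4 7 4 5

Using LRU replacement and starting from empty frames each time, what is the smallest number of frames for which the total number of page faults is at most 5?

5

f=1: 18 faults
f=2: 12 faults
f=3: 8 faults
f=4: 6 faults
f=5: 5 faults
Smallest f with faults ≤ 5 is 5.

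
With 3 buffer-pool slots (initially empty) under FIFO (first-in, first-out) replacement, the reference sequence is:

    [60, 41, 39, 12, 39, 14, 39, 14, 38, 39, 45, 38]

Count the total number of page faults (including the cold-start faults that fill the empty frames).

60 → miss, frames {60}
41 → miss, frames {60,41}
39 → miss, frames {60,41,39}
12 → miss, evict 60, frames {41,39,12}
39 → hit
14 → miss, evict 41, frames {39,12,14}
39 → hit
14 → hit
38 → miss, evict 39, frames {12,14,38}
39 → miss, evict 12, frames {14,38,39}
45 → miss, evict 14, frames {38,39,45}
38 → hit
Page faults: 8.

8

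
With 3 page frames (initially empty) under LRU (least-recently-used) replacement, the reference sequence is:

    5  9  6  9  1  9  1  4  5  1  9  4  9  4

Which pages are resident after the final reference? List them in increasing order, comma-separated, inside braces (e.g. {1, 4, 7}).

5 → miss, frames {5}
9 → miss, frames {5,9}
6 → miss, frames {5,9,6}
9 → hit
1 → miss, evict 5, frames {6,9,1}
9 → hit
1 → hit
4 → miss, evict 6, frames {9,1,4}
5 → miss, evict 9, frames {1,4,5}
1 → hit
9 → miss, evict 4, frames {5,1,9}
4 → miss, evict 5, frames {1,9,4}
9 → hit
4 → hit

{1, 4, 9}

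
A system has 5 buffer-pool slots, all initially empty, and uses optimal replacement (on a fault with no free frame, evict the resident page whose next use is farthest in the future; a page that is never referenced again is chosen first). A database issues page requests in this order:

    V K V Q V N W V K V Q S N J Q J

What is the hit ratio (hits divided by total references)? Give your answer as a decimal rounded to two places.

V: miss, frames {V}
K: miss, frames {V,K}
V: hit
Q: miss, frames {V,K,Q}
V: hit
N: miss, frames {V,K,Q,N}
W: miss, frames {V,K,Q,N,W}
V: hit
K: hit
V: hit
Q: hit
S: miss, evict W, frames {V,K,Q,N,S}
N: hit
J: miss, evict S, frames {V,K,Q,N,J}
Q: hit
J: hit
Hits: 9 of 16 references → 9/16 = 0.5625.

0.56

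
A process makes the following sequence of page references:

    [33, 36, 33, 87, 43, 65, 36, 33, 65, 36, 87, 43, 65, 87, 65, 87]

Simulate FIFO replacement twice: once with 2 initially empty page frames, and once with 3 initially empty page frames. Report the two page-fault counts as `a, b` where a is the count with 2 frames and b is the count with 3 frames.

13, 10

2 frames: F F . F F F F F F F F F F F . . → 13 faults.
3 frames: F F . F F F F F . . F F F . . . → 10 faults.
10 < 13: adding a frame reduced faults, as is typical.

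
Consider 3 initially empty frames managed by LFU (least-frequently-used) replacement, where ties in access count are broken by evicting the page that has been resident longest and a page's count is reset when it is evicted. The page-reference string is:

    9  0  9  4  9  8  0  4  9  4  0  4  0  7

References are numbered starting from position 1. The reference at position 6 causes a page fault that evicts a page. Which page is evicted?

0

pos 1: 9: miss, frames (9)
pos 2: 0: miss, frames (9 0)
pos 3: 9: hit
pos 4: 4: miss, frames (9 0 4)
pos 5: 9: hit
pos 6: 8: miss, evict 0, frames (9 4 8)
At position 6, page 0 is evicted.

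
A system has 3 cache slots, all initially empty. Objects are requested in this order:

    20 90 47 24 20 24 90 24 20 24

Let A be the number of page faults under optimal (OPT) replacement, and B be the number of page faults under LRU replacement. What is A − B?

Under OPT: F F F F . . . . . . → 4 faults.
Under LRU: F F F F F . F . . . → 6 faults.
A − B = 4 − 6 = -2.

-2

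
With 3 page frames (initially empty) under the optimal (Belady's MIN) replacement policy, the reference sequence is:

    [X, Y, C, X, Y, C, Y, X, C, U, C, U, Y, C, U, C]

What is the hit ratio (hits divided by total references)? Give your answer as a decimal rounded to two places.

0.75

X: fault, frames (X)
Y: fault, frames (X Y)
C: fault, frames (X Y C)
X: hit
Y: hit
C: hit
Y: hit
X: hit
C: hit
U: fault, evict X, frames (Y C U)
C: hit
U: hit
Y: hit
C: hit
U: hit
C: hit
Hits: 12 of 16 references → 12/16 = 0.7500.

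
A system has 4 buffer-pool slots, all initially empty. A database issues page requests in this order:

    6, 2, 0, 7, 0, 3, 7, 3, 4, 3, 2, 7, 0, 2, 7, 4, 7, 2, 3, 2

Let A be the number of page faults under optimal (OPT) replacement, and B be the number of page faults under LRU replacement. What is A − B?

-2

Under OPT: F F F F . F . . F . . . F . . . . . F . → 8 faults.
Under LRU: F F F F . F . . F . F . F . . F . . F . → 10 faults.
A − B = 8 − 10 = -2.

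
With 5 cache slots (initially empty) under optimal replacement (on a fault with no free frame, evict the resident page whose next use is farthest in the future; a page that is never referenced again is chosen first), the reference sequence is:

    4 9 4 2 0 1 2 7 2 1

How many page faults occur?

6

4 -> fault, frames (4)
9 -> fault, frames (4 9)
4 -> hit
2 -> fault, frames (4 9 2)
0 -> fault, frames (4 9 2 0)
1 -> fault, frames (4 9 2 0 1)
2 -> hit
7 -> fault, evict 0, frames (4 9 2 1 7)
2 -> hit
1 -> hit
Page faults: 6.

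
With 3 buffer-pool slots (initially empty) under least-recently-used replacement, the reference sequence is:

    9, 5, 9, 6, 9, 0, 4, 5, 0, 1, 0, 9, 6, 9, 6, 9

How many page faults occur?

9

9 -> fault, frames (9)
5 -> fault, frames (9 5)
9 -> hit
6 -> fault, frames (5 9 6)
9 -> hit
0 -> fault, evict 5, frames (6 9 0)
4 -> fault, evict 6, frames (9 0 4)
5 -> fault, evict 9, frames (0 4 5)
0 -> hit
1 -> fault, evict 4, frames (5 0 1)
0 -> hit
9 -> fault, evict 5, frames (1 0 9)
6 -> fault, evict 1, frames (0 9 6)
9 -> hit
6 -> hit
9 -> hit
Page faults: 9.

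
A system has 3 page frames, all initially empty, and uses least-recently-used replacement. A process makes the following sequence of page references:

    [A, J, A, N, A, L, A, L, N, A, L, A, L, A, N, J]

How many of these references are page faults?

A → miss, frames [A]
J → miss, frames [A, J]
A → hit
N → miss, frames [J, A, N]
A → hit
L → miss, evict J, frames [N, A, L]
A → hit
L → hit
N → hit
A → hit
L → hit
A → hit
L → hit
A → hit
N → hit
J → miss, evict L, frames [A, N, J]
Page faults: 5.

5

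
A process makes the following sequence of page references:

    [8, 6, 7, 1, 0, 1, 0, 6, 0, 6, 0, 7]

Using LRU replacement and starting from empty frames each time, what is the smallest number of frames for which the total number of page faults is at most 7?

f=1: 12 faults
f=2: 7 faults
f=3: 7 faults
f=4: 5 faults
f=5: 5 faults
Smallest f with faults ≤ 7 is 2.

2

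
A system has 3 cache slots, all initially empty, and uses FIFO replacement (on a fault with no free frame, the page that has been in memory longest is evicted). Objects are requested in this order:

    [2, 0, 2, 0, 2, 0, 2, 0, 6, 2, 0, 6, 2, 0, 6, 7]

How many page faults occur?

4

2 -> miss, frames {2}
0 -> miss, frames {2,0}
2 -> hit
0 -> hit
2 -> hit
0 -> hit
2 -> hit
0 -> hit
6 -> miss, frames {2,0,6}
2 -> hit
0 -> hit
6 -> hit
2 -> hit
0 -> hit
6 -> hit
7 -> miss, evict 2, frames {0,6,7}
Page faults: 4.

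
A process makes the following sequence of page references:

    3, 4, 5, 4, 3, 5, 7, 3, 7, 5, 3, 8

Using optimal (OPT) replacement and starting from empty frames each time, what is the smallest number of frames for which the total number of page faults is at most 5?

f=1: 12 faults
f=2: 7 faults
f=3: 5 faults
f=4: 5 faults
f=5: 5 faults
Smallest f with faults ≤ 5 is 3.

3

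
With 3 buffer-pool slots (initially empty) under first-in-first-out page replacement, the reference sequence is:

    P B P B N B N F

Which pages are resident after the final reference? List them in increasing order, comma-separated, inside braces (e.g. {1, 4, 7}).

{B, F, N}

P -> miss, frames {P}
B -> miss, frames {P,B}
P -> hit
B -> hit
N -> miss, frames {P,B,N}
B -> hit
N -> hit
F -> miss, evict P, frames {B,N,F}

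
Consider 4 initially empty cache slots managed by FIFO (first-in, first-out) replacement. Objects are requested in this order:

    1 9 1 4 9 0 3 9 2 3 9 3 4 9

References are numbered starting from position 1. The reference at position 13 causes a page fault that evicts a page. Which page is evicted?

pos 1: 1: fault, frames [1]
pos 2: 9: fault, frames [1, 9]
pos 3: 1: hit
pos 4: 4: fault, frames [1, 9, 4]
pos 5: 9: hit
pos 6: 0: fault, frames [1, 9, 4, 0]
pos 7: 3: fault, evict 1, frames [9, 4, 0, 3]
pos 8: 9: hit
pos 9: 2: fault, evict 9, frames [4, 0, 3, 2]
pos 10: 3: hit
pos 11: 9: fault, evict 4, frames [0, 3, 2, 9]
pos 12: 3: hit
pos 13: 4: fault, evict 0, frames [3, 2, 9, 4]
At position 13, page 0 is evicted.

0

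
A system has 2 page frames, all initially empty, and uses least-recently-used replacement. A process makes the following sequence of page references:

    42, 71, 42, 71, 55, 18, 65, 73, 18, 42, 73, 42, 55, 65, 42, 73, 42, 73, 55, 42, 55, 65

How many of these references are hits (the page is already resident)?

6

42: fault, frames (42)
71: fault, frames (42 71)
42: hit
71: hit
55: fault, evict 42, frames (71 55)
18: fault, evict 71, frames (55 18)
65: fault, evict 55, frames (18 65)
73: fault, evict 18, frames (65 73)
18: fault, evict 65, frames (73 18)
42: fault, evict 73, frames (18 42)
73: fault, evict 18, frames (42 73)
42: hit
55: fault, evict 73, frames (42 55)
65: fault, evict 42, frames (55 65)
42: fault, evict 55, frames (65 42)
73: fault, evict 65, frames (42 73)
42: hit
73: hit
55: fault, evict 42, frames (73 55)
42: fault, evict 73, frames (55 42)
55: hit
65: fault, evict 42, frames (55 65)
Hits: 6.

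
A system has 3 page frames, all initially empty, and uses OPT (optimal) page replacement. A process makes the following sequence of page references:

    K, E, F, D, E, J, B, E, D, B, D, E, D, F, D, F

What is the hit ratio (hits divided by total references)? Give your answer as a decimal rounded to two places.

K -> fault, frames [K]
E -> fault, frames [K, E]
F -> fault, frames [K, E, F]
D -> fault, evict K, frames [E, F, D]
E -> hit
J -> fault, evict F, frames [E, D, J]
B -> fault, evict J, frames [E, D, B]
E -> hit
D -> hit
B -> hit
D -> hit
E -> hit
D -> hit
F -> fault, evict B, frames [E, D, F]
D -> hit
F -> hit
Hits: 9 of 16 references → 9/16 = 0.5625.

0.56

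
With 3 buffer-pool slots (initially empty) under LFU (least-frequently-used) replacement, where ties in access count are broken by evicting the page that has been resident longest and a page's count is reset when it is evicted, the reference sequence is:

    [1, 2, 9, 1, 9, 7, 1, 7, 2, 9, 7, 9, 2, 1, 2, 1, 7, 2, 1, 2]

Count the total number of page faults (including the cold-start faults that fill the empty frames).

1: fault, frames {1}
2: fault, frames {1,2}
9: fault, frames {1,2,9}
1: hit
9: hit
7: fault, evict 2, frames {1,9,7}
1: hit
7: hit
2: fault, evict 9, frames {1,7,2}
9: fault, evict 2, frames {1,7,9}
7: hit
9: hit
2: fault, evict 9, frames {1,7,2}
1: hit
2: hit
1: hit
7: hit
2: hit
1: hit
2: hit
Page faults: 7.

7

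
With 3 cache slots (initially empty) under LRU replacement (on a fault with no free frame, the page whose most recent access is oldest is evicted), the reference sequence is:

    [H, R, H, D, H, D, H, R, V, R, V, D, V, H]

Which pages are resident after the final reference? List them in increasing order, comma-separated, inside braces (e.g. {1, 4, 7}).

{D, H, V}

H → miss, frames {H}
R → miss, frames {H,R}
H → hit
D → miss, frames {R,H,D}
H → hit
D → hit
H → hit
R → hit
V → miss, evict D, frames {H,R,V}
R → hit
V → hit
D → miss, evict H, frames {R,V,D}
V → hit
H → miss, evict R, frames {D,V,H}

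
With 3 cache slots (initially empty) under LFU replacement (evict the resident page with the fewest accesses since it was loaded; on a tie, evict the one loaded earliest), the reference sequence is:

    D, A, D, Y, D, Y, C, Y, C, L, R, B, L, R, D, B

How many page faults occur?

D -> miss, frames {D}
A -> miss, frames {D,A}
D -> hit
Y -> miss, frames {D,A,Y}
D -> hit
Y -> hit
C -> miss, evict A, frames {D,Y,C}
Y -> hit
C -> hit
L -> miss, evict C, frames {D,Y,L}
R -> miss, evict L, frames {D,Y,R}
B -> miss, evict R, frames {D,Y,B}
L -> miss, evict B, frames {D,Y,L}
R -> miss, evict L, frames {D,Y,R}
D -> hit
B -> miss, evict R, frames {D,Y,B}
Page faults: 10.

10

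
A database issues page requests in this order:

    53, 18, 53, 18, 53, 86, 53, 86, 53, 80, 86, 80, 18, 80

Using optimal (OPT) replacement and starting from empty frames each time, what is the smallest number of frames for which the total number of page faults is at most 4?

3

f=1: 14 faults
f=2: 5 faults
f=3: 4 faults
f=4: 4 faults
Smallest f with faults ≤ 4 is 3.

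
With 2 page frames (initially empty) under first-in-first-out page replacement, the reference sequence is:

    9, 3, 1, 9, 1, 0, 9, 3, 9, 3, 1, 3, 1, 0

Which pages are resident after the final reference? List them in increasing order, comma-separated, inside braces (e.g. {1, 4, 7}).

{0, 3}

9: fault, frames (9)
3: fault, frames (9 3)
1: fault, evict 9, frames (3 1)
9: fault, evict 3, frames (1 9)
1: hit
0: fault, evict 1, frames (9 0)
9: hit
3: fault, evict 9, frames (0 3)
9: fault, evict 0, frames (3 9)
3: hit
1: fault, evict 3, frames (9 1)
3: fault, evict 9, frames (1 3)
1: hit
0: fault, evict 1, frames (3 0)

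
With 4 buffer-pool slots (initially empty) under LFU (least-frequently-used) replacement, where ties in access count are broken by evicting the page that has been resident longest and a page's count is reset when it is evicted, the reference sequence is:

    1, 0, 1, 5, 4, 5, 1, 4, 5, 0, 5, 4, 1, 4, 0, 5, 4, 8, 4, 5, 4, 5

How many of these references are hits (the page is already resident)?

17

1 → fault, frames [1]
0 → fault, frames [1, 0]
1 → hit
5 → fault, frames [1, 0, 5]
4 → fault, frames [1, 0, 5, 4]
5 → hit
1 → hit
4 → hit
5 → hit
0 → hit
5 → hit
4 → hit
1 → hit
4 → hit
0 → hit
5 → hit
4 → hit
8 → fault, evict 0, frames [1, 5, 4, 8]
4 → hit
5 → hit
4 → hit
5 → hit
Hits: 17.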